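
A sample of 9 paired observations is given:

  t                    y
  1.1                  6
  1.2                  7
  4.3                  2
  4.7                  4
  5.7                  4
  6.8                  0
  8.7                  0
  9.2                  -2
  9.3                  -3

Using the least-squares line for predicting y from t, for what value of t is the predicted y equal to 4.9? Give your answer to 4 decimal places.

n = 9, Σx = 51, Σy = 18, Σxy = 18.9, Σx² = 368.78
Sxx = Σx² − (Σx)²/n = 368.78 − 289 = 79.78
Sxy = Σxy − (Σx)(Σy)/n = 18.9 − 102 = -83.1
b = Sxy/Sxx = -83.1/79.78 = -1.041614
a = ȳ − b·x̄ = 2 − (-1.041614)·5.666667 = 7.902482
Set a + b·x = 4.9: x = (4.9 − 7.902482) / (-1.041614) = 2.882527

2.8825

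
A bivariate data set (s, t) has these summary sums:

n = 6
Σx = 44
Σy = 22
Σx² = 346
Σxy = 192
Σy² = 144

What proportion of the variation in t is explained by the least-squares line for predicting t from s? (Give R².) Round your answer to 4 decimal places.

0.6364

Sxx = Σx² − (Σx)²/n = 346 − 322.666667 = 23.333333
Sxy = Σxy − (Σx)(Σy)/n = 192 − 161.333333 = 30.666667
Syy = Σy² − (Σy)²/n = 144 − 80.666667 = 63.333333
R² = Sxy²/(Sxx·Syy) = (30.666667)²/(23.333333·63.333333) = 0.636391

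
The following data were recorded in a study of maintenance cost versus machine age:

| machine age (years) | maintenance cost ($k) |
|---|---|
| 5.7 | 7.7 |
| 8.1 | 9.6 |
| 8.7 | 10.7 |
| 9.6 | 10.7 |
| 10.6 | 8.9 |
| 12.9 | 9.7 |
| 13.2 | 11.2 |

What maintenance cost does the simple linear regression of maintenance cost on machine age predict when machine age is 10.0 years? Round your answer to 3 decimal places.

n = 7, Σx = 68.8, Σy = 68.5, Σxy = 684.77, Σx² = 718.96
Sxx = Σx² − (Σx)²/n = 718.96 − 676.205714 = 42.754286
Sxy = Σxy − (Σx)(Σy)/n = 684.77 − 673.257143 = 11.512857
b = Sxy/Sxx = 11.512857/42.754286 = 0.269280
a = ȳ − b·x̄ = 9.785714 − 0.269280·9.828571 = 7.139080
ŷ(10.0) = a + b·10.0 = 7.139080 + 0.269280·10 = 9.831877

9.832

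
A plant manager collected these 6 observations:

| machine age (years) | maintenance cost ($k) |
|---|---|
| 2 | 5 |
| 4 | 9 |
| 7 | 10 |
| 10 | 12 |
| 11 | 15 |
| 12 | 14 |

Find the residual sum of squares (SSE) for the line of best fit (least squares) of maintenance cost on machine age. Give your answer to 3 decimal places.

n = 6, Σx = 46, Σy = 65, Σxy = 569, Σx² = 434, Σy² = 771
Sxx = Σx² − (Σx)²/n = 434 − 352.666667 = 81.333333
Sxy = Σxy − (Σx)(Σy)/n = 569 − 498.333333 = 70.666667
Syy = Σy² − (Σy)²/n = 771 − 704.166667 = 66.833333
b = Sxy/Sxx = 70.666667/81.333333 = 0.868852
SSE = Syy − b·Sxy = 66.833333 − 0.868852·70.666667 = 5.434426

5.434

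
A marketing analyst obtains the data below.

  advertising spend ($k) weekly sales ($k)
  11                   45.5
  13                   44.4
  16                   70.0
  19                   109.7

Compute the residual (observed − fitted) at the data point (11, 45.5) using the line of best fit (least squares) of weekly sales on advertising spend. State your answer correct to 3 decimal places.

n = 4, Σx = 59, Σy = 269.6, Σxy = 4282, Σx² = 907
Sxx = Σx² − (Σx)²/n = 907 − 870.25 = 36.75
Sxy = Σxy − (Σx)(Σy)/n = 4282 − 3976.6 = 305.4
b = Sxy/Sxx = 305.4/36.75 = 8.310204
a = ȳ − b·x̄ = 67.4 − 8.310204·14.75 = -55.175510
ŷ(11) = -55.175510 + 8.310204·11 = 36.236735
residual = y − ŷ = 45.5 − 36.236735 = 9.263265

9.263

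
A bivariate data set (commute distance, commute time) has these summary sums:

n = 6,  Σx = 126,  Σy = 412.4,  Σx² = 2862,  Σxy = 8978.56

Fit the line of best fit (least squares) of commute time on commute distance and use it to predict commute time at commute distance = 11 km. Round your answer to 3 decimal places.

Sxx = Σx² − (Σx)²/n = 2862 − 2646 = 216
Sxy = Σxy − (Σx)(Σy)/n = 8978.56 − 8660.4 = 318.16
b = Sxy/Sxx = 318.16/216 = 1.472963
a = ȳ − b·x̄ = 68.733333 − 1.472963·21 = 37.801111
ŷ(11) = a + b·11 = 37.801111 + 1.472963·11 = 54.003704

54.004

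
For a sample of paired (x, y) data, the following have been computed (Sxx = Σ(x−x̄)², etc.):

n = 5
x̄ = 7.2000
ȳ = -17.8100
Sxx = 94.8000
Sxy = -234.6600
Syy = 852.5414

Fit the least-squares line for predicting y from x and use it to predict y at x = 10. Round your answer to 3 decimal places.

-24.741

b = Sxy/Sxx = -234.66/94.8 = -2.475316
a = ȳ − b·x̄ = -17.81 − (-2.475316)·7.2 = 0.012278
ŷ(10) = a + b·10 = 0.012278 + (-2.475316)·10 = -24.740886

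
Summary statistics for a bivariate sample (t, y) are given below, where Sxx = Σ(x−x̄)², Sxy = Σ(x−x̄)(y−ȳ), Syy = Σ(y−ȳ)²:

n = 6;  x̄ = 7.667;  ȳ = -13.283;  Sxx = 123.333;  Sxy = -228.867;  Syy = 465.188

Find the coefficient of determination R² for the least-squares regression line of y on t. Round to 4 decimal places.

R² = Sxy²/(Sxx·Syy) = (-228.867)²/(123.333·465.188) = 0.912974

0.9130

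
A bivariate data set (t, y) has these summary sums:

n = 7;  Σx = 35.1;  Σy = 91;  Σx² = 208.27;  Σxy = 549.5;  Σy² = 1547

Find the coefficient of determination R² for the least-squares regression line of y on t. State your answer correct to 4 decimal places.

0.7395

Sxx = Σx² − (Σx)²/n = 208.27 − 176.001429 = 32.268571
Sxy = Σxy − (Σx)(Σy)/n = 549.5 − 456.3 = 93.2
Syy = Σy² − (Σy)²/n = 1547 − 1183 = 364
R² = Sxy²/(Sxx·Syy) = (93.2)²/(32.268571·364) = 0.739521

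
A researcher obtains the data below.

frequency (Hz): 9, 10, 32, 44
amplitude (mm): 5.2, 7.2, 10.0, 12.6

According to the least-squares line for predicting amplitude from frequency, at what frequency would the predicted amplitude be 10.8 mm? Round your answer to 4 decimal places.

n = 4, Σx = 95, Σy = 35, Σxy = 993.2, Σx² = 3141
Sxx = Σx² − (Σx)²/n = 3141 − 2256.25 = 884.75
Sxy = Σxy − (Σx)(Σy)/n = 993.2 − 831.25 = 161.95
b = Sxy/Sxx = 161.95/884.75 = 0.183046
a = ȳ − b·x̄ = 8.75 − 0.183046·23.75 = 4.402656
Set a + b·x = 10.8: x = (10.8 − 4.402656) / 0.183046 = 34.949367

34.9494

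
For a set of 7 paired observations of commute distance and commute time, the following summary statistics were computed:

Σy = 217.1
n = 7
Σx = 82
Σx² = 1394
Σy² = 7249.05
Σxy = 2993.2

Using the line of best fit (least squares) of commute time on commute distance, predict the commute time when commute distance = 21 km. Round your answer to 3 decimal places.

Sxx = Σx² − (Σx)²/n = 1394 − 960.571429 = 433.428571
Sxy = Σxy − (Σx)(Σy)/n = 2993.2 − 2543.171429 = 450.028571
b = Sxy/Sxx = 450.028571/433.428571 = 1.038299
a = ȳ − b·x̄ = 31.014286 − 1.038299·11.714286 = 18.851351
ŷ(21) = a + b·21 = 18.851351 + 1.038299·21 = 40.655636

40.656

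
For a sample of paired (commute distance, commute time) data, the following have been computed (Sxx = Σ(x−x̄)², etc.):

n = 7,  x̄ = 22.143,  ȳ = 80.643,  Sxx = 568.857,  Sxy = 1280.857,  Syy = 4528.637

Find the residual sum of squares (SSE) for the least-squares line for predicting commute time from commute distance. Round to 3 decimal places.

b = Sxy/Sxx = 1280.857/568.857 = 2.251633
SSE = Syy − b·Sxy = 4528.637 − 2.251633·1280.857 = 1644.617546

1644.618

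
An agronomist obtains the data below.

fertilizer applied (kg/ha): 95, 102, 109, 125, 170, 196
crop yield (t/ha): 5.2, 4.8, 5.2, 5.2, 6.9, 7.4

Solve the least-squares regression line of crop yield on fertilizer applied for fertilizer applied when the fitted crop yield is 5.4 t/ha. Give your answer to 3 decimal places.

117.851

n = 6, Σx = 797, Σy = 34.7, Σxy = 4823.8, Σx² = 114251
Sxx = Σx² − (Σx)²/n = 114251 − 105868.166667 = 8382.833333
Sxy = Σxy − (Σx)(Σy)/n = 4823.8 − 4609.316667 = 214.483333
b = Sxy/Sxx = 214.483333/8382.833333 = 0.025586
a = ȳ − b·x̄ = 5.783333 − 0.025586·132.833333 = 2.384657
Set a + b·x = 5.4: x = (5.4 − 2.384657) / 0.025586 = 117.851193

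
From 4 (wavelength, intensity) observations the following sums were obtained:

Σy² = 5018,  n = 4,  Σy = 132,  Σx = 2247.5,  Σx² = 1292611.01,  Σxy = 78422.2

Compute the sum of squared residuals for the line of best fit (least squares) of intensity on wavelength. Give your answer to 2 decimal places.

Sxx = Σx² − (Σx)²/n = 1292611.01 − 1262814.0625 = 29796.9475
Sxy = Σxy − (Σx)(Σy)/n = 78422.2 − 74167.5 = 4254.7
Syy = Σy² − (Σy)²/n = 5018 − 4356 = 662
b = Sxy/Sxx = 4254.7/29796.9475 = 0.142790
SSE = Syy − b·Sxy = 662 − 0.142790·4254.7 = 54.472263

54.47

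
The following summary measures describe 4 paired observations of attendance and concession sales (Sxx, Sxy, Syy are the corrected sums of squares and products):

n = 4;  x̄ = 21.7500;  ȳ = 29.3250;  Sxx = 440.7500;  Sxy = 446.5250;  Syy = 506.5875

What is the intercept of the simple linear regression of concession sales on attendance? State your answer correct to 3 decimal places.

7.290

b = Sxy/Sxx = 446.525/440.75 = 1.013103
a = ȳ − b·x̄ = 29.325 − 1.013103·21.75 = 7.290017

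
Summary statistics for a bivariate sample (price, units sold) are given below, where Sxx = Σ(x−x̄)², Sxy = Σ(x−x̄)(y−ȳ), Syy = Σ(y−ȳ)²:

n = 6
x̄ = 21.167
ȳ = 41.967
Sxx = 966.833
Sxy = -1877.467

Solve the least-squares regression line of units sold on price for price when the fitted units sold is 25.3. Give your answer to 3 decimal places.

29.750

b = Sxy/Sxx = -1877.467/966.833 = -1.941873
a = ȳ − b·x̄ = 41.967 − (-1.941873)·21.167 = 83.070628
Set a + b·x = 25.3: x = (25.3 − 83.070628) / (-1.941873) = 29.749950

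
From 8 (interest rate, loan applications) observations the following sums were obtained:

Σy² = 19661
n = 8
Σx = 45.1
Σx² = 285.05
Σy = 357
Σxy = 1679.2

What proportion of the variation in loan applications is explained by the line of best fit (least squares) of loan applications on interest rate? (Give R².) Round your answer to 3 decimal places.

0.968

Sxx = Σx² − (Σx)²/n = 285.05 − 254.25125 = 30.79875
Sxy = Σxy − (Σx)(Σy)/n = 1679.2 − 2012.5875 = -333.3875
Syy = Σy² − (Σy)²/n = 19661 − 15931.125 = 3729.875
R² = Sxy²/(Sxx·Syy) = (-333.3875)²/(30.79875·3729.875) = 0.967545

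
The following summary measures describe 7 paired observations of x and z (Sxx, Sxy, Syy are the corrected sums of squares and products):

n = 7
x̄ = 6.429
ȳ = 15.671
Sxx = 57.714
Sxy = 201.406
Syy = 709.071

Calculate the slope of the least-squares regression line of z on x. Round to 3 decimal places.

b = Sxy/Sxx = 201.406/57.714 = 3.489725

3.490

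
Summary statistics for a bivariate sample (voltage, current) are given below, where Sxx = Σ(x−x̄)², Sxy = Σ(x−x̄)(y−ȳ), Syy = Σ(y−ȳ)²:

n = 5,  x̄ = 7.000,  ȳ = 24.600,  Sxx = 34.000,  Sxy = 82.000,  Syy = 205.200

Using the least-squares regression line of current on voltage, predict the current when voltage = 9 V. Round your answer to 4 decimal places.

b = Sxy/Sxx = 82/34 = 2.411765
a = ȳ − b·x̄ = 24.6 − 2.411765·7 = 7.717647
ŷ(9) = a + b·9 = 7.717647 + 2.411765·9 = 29.423529

29.4235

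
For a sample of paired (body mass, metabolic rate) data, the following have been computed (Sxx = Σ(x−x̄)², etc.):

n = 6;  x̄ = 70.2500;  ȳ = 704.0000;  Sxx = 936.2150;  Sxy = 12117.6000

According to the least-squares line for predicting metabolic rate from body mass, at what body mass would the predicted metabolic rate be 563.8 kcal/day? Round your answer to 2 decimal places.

59.42

b = Sxy/Sxx = 12117.6/936.215 = 12.943181
a = ȳ − b·x̄ = 704 − 12.943181·70.25 = -205.258450
Set a + b·x = 563.8: x = (563.8 − (-205.258450)) / 12.943181 = 59.418041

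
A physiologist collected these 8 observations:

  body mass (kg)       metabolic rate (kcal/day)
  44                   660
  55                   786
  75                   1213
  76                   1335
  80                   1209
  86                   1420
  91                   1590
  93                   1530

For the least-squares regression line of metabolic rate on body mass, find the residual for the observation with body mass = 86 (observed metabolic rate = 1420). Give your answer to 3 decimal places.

-7.549

n = 8, Σx = 600, Σy = 9743, Σxy = 770525, Σx² = 47088
Sxx = Σx² − (Σx)²/n = 47088 − 45000 = 2088
Sxy = Σxy − (Σx)(Σy)/n = 770525 − 730725 = 39800
b = Sxy/Sxx = 39800/2088 = 19.061303
a = ȳ − b·x̄ = 1217.875 − 19.061303·75 = -211.722701
ŷ(86) = -211.722701 + 19.061303·86 = 1427.549330
residual = y − ŷ = 1420 − 1427.549330 = -7.549330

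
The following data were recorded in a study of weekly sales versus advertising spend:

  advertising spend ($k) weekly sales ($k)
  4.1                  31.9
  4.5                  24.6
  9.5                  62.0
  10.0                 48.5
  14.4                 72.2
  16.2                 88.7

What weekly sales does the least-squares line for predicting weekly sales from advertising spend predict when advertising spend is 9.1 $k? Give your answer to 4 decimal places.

n = 6, Σx = 58.7, Σy = 327.9, Σxy = 3792.11, Σx² = 697.11
Sxx = Σx² − (Σx)²/n = 697.11 − 574.281667 = 122.828333
Sxy = Σxy − (Σx)(Σy)/n = 3792.11 − 3207.955 = 584.155
b = Sxy/Sxx = 584.155/122.828333 = 4.755865
a = ȳ − b·x̄ = 54.65 − 4.755865·9.783333 = 8.121785
ŷ(9.1) = a + b·9.1 = 8.121785 + 4.755865·9.1 = 51.400159

51.4002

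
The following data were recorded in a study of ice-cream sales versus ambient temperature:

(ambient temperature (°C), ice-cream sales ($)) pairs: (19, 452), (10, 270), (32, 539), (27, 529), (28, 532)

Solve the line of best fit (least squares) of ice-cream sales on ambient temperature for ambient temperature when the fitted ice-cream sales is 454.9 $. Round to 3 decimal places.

22.442

n = 5, Σx = 116, Σy = 2322, Σxy = 57715, Σx² = 2998
Sxx = Σx² − (Σx)²/n = 2998 − 2691.2 = 306.8
Sxy = Σxy − (Σx)(Σy)/n = 57715 − 53870.4 = 3844.6
b = Sxy/Sxx = 3844.6/306.8 = 12.531291
a = ȳ − b·x̄ = 464.4 − 12.531291·23.2 = 173.674055
Set a + b·x = 454.9: x = (454.9 − 173.674055) / 12.531291 = 22.441898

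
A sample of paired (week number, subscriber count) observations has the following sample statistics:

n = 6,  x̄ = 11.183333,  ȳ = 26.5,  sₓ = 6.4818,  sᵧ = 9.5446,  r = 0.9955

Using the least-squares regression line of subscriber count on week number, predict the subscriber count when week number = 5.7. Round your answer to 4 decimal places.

b = r · sᵧ/sₓ = 0.9955 · 9.5446/6.4818 = 1.465897
a = ȳ − b·x̄ = 26.5 − 1.465897·11.183333 = 10.106389
ŷ(5.7) = a + b·5.7 = 10.106389 + 1.465897·5.7 = 18.462000

18.4620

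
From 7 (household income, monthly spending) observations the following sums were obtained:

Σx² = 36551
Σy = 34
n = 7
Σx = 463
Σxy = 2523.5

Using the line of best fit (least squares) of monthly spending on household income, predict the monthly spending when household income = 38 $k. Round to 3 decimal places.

3.553

Sxx = Σx² − (Σx)²/n = 36551 − 30624.142857 = 5926.857143
Sxy = Σxy − (Σx)(Σy)/n = 2523.5 − 2248.857143 = 274.642857
b = Sxy/Sxx = 274.642857/5926.857143 = 0.046339
a = ȳ − b·x̄ = 4.857143 − 0.046339·66.142857 = 1.792169
ŷ(38) = a + b·38 = 1.792169 + 0.046339·38 = 3.553039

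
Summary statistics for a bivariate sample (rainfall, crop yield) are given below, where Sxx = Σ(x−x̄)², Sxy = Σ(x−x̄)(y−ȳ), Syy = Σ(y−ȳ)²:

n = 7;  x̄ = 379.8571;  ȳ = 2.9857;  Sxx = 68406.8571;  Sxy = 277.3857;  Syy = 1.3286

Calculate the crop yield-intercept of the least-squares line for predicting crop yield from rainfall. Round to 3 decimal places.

b = Sxy/Sxx = 277.3857/68406.8571 = 0.004055
a = ȳ − b·x̄ = 2.9857 − 0.004055·379.8571 = 1.445402

1.445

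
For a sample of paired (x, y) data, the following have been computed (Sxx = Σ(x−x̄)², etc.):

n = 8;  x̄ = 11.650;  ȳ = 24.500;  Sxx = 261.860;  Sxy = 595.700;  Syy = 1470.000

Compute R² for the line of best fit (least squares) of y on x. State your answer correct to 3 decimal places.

R² = Sxy²/(Sxx·Syy) = (595.7)²/(261.86·1470) = 0.921868

0.922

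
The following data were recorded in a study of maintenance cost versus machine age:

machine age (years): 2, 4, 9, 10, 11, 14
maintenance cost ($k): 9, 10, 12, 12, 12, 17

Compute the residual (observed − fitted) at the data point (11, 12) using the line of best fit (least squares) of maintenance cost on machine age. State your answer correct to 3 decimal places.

-1.474

n = 6, Σx = 50, Σy = 72, Σxy = 656, Σx² = 518
Sxx = Σx² − (Σx)²/n = 518 − 416.666667 = 101.333333
Sxy = Σxy − (Σx)(Σy)/n = 656 − 600 = 56
b = Sxy/Sxx = 56/101.333333 = 0.552632
a = ȳ − b·x̄ = 12 − 0.552632·8.333333 = 7.394737
ŷ(11) = 7.394737 + 0.552632·11 = 13.473684
residual = y − ŷ = 12 − 13.473684 = -1.473684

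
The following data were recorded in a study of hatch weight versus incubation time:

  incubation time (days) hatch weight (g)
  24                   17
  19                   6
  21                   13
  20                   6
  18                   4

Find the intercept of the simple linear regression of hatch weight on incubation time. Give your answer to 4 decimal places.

-37.5660

n = 5, Σx = 102, Σy = 46, Σxy = 987, Σx² = 2102
Sxx = Σx² − (Σx)²/n = 2102 − 2080.8 = 21.2
Sxy = Σxy − (Σx)(Σy)/n = 987 − 938.4 = 48.6
b = Sxy/Sxx = 48.6/21.2 = 2.292453
a = ȳ − b·x̄ = 9.2 − 2.292453·20.4 = -37.566038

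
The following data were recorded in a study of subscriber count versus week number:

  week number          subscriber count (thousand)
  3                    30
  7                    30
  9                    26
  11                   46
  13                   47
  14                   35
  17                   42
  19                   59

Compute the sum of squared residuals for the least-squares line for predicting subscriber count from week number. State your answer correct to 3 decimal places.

n = 8, Σx = 93, Σy = 315, Σxy = 3976, Σx² = 1275, Σy² = 13271
Sxx = Σx² − (Σx)²/n = 1275 − 1081.125 = 193.875
Sxy = Σxy − (Σx)(Σy)/n = 3976 − 3661.875 = 314.125
Syy = Σy² − (Σy)²/n = 13271 − 12403.125 = 867.875
b = Sxy/Sxx = 314.125/193.875 = 1.620245
SSE = Syy − b·Sxy = 867.875 − 1.620245·314.125 = 358.915538

358.916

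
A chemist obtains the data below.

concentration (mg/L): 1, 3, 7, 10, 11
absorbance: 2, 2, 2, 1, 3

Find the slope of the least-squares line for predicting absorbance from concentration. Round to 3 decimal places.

0.013

n = 5, Σx = 32, Σy = 10, Σxy = 65, Σx² = 280
Sxx = Σx² − (Σx)²/n = 280 − 204.8 = 75.2
Sxy = Σxy − (Σx)(Σy)/n = 65 − 64 = 1
b = Sxy/Sxx = 1/75.2 = 0.013298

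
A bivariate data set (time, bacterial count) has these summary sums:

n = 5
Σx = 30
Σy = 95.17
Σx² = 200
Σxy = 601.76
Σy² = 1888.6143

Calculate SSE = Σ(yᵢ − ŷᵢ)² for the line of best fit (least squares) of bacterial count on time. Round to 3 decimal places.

29.901

Sxx = Σx² − (Σx)²/n = 200 − 180 = 20
Sxy = Σxy − (Σx)(Σy)/n = 601.76 − 571.02 = 30.74
Syy = Σy² − (Σy)²/n = 1888.6143 − 1811.46578 = 77.14852
b = Sxy/Sxx = 30.74/20 = 1.537
SSE = Syy − b·Sxy = 77.14852 − 1.537·30.74 = 29.90114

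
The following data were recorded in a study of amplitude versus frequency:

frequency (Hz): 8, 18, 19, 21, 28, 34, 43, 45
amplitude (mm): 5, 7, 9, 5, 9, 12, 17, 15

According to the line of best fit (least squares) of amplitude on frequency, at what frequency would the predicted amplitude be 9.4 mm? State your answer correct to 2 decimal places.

25.52

n = 8, Σx = 216, Σy = 79, Σxy = 2508, Σx² = 7004
Sxx = Σx² − (Σx)²/n = 7004 − 5832 = 1172
Sxy = Σxy − (Σx)(Σy)/n = 2508 − 2133 = 375
b = Sxy/Sxx = 375/1172 = 0.319966
a = ȳ − b·x̄ = 9.875 − 0.319966·27 = 1.235922
Set a + b·x = 9.4: x = (9.4 − 1.235922) / 0.319966 = 25.515467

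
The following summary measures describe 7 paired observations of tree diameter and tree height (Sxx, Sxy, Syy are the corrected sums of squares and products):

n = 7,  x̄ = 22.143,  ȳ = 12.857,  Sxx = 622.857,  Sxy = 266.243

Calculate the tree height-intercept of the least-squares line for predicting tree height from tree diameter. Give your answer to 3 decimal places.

3.392

b = Sxy/Sxx = 266.243/622.857 = 0.427454
a = ȳ − b·x̄ = 12.857 − 0.427454·22.143 = 3.391876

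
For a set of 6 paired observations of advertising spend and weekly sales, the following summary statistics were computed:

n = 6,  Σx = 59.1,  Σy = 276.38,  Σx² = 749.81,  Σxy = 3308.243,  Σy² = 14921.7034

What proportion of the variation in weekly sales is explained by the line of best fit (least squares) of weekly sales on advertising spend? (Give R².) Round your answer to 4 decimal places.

0.9345

Sxx = Σx² − (Σx)²/n = 749.81 − 582.135 = 167.675
Sxy = Σxy − (Σx)(Σy)/n = 3308.243 − 2722.343 = 585.9
Syy = Σy² − (Σy)²/n = 14921.7034 − 12730.984067 = 2190.719333
R² = Sxy²/(Sxx·Syy) = (585.9)²/(167.675·2190.719333) = 0.934527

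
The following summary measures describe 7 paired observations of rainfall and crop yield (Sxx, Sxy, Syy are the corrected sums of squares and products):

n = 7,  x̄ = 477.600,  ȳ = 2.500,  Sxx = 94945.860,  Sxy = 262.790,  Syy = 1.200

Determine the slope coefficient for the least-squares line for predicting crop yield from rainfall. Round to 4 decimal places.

b = Sxy/Sxx = 262.79/94945.86 = 0.002768

0.0028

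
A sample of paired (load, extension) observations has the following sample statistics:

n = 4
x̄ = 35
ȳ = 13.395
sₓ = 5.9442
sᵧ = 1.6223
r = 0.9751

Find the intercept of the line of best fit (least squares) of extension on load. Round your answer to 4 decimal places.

4.0806

b = r · sᵧ/sₓ = 0.9751 · 1.6223/5.9442 = 0.266126
a = ȳ − b·x̄ = 13.395 − 0.266126·35 = 4.080598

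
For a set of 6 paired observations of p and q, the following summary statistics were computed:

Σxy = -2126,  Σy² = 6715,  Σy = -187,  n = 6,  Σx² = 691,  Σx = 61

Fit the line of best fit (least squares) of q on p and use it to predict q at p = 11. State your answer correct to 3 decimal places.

-33.812

Sxx = Σx² − (Σx)²/n = 691 − 620.166667 = 70.833333
Sxy = Σxy − (Σx)(Σy)/n = -2126 − (-1901.166667) = -224.833333
b = Sxy/Sxx = -224.833333/70.833333 = -3.174118
a = ȳ − b·x̄ = -31.166667 − (-3.174118)·10.166667 = 1.103529
ŷ(11) = a + b·11 = 1.103529 + (-3.174118)·11 = -33.811765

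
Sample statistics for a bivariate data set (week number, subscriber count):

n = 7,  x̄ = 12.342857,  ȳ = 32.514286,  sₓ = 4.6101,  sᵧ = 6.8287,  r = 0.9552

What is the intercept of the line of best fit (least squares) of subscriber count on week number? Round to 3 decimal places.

b = r · sᵧ/sₓ = 0.9552 · 6.8287/4.6101 = 1.414888
a = ȳ − b·x̄ = 32.514286 − 1.414888·12.342857 = 15.050528

15.051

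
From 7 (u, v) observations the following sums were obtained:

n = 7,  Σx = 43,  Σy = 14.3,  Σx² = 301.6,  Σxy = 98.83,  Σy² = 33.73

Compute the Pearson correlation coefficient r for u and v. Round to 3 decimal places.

0.845

Sxx = Σx² − (Σx)²/n = 301.6 − 264.142857 = 37.457143
Sxy = Σxy − (Σx)(Σy)/n = 98.83 − 87.842857 = 10.987143
Syy = Σy² − (Σy)²/n = 33.73 − 29.212857 = 4.517143
r = Sxy/√(Sxx·Syy) = 10.987143/√(169.199265) = 10.987143/13.007662 = 0.844667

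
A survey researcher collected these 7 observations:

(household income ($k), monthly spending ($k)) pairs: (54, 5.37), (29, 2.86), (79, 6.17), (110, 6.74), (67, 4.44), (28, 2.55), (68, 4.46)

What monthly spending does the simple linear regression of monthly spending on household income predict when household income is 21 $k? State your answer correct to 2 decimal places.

n = 7, Σx = 435, Σy = 32.59, Σxy = 2273.91, Σx² = 31995
Sxx = Σx² − (Σx)²/n = 31995 − 27032.142857 = 4962.857143
Sxy = Σxy − (Σx)(Σy)/n = 2273.91 − 2025.235714 = 248.674286
b = Sxy/Sxx = 248.674286/4962.857143 = 0.050107
a = ȳ − b·x̄ = 4.655714 − 0.050107·62.142857 = 1.541917
ŷ(21) = a + b·21 = 1.541917 + 0.050107·21 = 2.594166

2.59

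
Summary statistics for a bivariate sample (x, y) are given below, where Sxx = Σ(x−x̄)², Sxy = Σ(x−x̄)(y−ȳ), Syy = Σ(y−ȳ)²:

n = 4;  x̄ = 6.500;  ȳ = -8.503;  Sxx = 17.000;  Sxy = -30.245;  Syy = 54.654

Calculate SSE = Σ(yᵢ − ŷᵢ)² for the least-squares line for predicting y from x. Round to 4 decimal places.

b = Sxy/Sxx = -30.245/17 = -1.779118
SSE = Syy − b·Sxy = 54.654 − (-1.779118)·(-30.245) = 0.844587

0.8446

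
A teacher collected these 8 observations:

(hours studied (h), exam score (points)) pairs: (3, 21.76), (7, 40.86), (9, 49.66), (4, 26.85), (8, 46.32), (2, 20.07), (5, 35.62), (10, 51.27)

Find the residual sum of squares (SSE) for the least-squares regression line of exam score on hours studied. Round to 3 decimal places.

23.749

n = 8, Σx = 48, Σy = 292.41, Σxy = 2007.14, Σx² = 348, Σy² = 11775.8199
Sxx = Σx² − (Σx)²/n = 348 − 288 = 60
Sxy = Σxy − (Σx)(Σy)/n = 2007.14 − 1754.46 = 252.68
Syy = Σy² − (Σy)²/n = 11775.8199 − 10687.951012 = 1087.868888
b = Sxy/Sxx = 252.68/60 = 4.211333
SSE = Syy − b·Sxy = 1087.868888 − 4.211333·252.68 = 23.749181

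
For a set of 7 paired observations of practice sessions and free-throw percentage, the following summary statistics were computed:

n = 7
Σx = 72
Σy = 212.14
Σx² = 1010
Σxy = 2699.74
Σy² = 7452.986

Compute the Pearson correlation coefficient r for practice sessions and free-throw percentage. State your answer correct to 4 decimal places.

Sxx = Σx² − (Σx)²/n = 1010 − 740.571429 = 269.428571
Sxy = Σxy − (Σx)(Σy)/n = 2699.74 − 2182.011429 = 517.728571
Syy = Σy² − (Σy)²/n = 7452.986 − 6429.054229 = 1023.931771
r = Sxy/√(Sxx·Syy) = 517.728571/√(275876.474416) = 517.728571/525.239445 = 0.985700

0.9857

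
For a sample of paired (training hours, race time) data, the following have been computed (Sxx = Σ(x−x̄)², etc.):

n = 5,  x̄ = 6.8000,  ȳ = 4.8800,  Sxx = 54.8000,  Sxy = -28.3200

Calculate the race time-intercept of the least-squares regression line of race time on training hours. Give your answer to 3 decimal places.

8.394

b = Sxy/Sxx = -28.32/54.8 = -0.516788
a = ȳ − b·x̄ = 4.88 − (-0.516788)·6.8 = 8.394161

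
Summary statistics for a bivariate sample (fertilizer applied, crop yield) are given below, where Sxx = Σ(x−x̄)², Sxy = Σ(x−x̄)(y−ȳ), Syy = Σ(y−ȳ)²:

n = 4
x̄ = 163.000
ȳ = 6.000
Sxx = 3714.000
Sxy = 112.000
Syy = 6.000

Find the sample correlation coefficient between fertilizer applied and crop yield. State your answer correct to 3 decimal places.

0.750

r = Sxy/√(Sxx·Syy) = 112/√(22284) = 112/149.278264 = 0.750277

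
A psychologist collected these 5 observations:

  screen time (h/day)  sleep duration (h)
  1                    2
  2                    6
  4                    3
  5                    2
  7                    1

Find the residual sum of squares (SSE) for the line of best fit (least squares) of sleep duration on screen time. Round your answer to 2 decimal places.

10.24

n = 5, Σx = 19, Σy = 14, Σxy = 43, Σx² = 95, Σy² = 54
Sxx = Σx² − (Σx)²/n = 95 − 72.2 = 22.8
Sxy = Σxy − (Σx)(Σy)/n = 43 − 53.2 = -10.2
Syy = Σy² − (Σy)²/n = 54 − 39.2 = 14.8
b = Sxy/Sxx = -10.2/22.8 = -0.447368
SSE = Syy − b·Sxy = 14.8 − (-0.447368)·(-10.2) = 10.236842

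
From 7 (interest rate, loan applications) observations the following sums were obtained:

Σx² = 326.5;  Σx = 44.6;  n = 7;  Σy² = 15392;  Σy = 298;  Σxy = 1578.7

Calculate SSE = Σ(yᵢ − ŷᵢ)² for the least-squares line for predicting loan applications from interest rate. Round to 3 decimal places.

Sxx = Σx² − (Σx)²/n = 326.5 − 284.165714 = 42.334286
Sxy = Σxy − (Σx)(Σy)/n = 1578.7 − 1898.685714 = -319.985714
Syy = Σy² − (Σy)²/n = 15392 − 12686.285714 = 2705.714286
b = Sxy/Sxx = -319.985714/42.334286 = -7.558548
SSE = Syy − b·Sxy = 2705.714286 − (-7.558548)·(-319.985714) = 287.087028

287.087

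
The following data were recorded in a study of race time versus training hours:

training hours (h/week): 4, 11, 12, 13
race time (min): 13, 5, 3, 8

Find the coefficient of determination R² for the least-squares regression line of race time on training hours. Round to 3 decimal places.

n = 4, Σx = 40, Σy = 29, Σxy = 247, Σx² = 450, Σy² = 267
Sxx = Σx² − (Σx)²/n = 450 − 400 = 50
Sxy = Σxy − (Σx)(Σy)/n = 247 − 290 = -43
Syy = Σy² − (Σy)²/n = 267 − 210.25 = 56.75
R² = Sxy²/(Sxx·Syy) = (-43)²/(50·56.75) = 0.651630

0.652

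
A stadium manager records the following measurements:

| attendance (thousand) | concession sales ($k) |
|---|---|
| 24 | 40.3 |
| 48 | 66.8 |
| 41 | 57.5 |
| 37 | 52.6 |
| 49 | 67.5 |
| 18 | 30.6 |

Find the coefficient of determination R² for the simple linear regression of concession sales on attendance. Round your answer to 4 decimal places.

0.9947

n = 6, Σx = 217, Σy = 315.3, Σxy = 12335.6, Σx² = 8655, Σy² = 17651.95
Sxx = Σx² − (Σx)²/n = 8655 − 7848.166667 = 806.833333
Sxy = Σxy − (Σx)(Σy)/n = 12335.6 − 11403.35 = 932.25
Syy = Σy² − (Σy)²/n = 17651.95 − 16569.015 = 1082.935
R² = Sxy²/(Sxx·Syy) = (932.25)²/(806.833333·1082.935) = 0.994669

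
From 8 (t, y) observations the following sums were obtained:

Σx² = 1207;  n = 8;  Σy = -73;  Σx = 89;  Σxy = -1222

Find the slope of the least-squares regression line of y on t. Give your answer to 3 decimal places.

Sxx = Σx² − (Σx)²/n = 1207 − 990.125 = 216.875
Sxy = Σxy − (Σx)(Σy)/n = -1222 − (-812.125) = -409.875
b = Sxy/Sxx = -409.875/216.875 = -1.889914

-1.890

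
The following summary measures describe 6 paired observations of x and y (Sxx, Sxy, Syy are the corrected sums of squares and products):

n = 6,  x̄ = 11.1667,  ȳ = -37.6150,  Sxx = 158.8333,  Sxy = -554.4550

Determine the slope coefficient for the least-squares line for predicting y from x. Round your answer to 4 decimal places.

b = Sxy/Sxx = -554.455/158.8333 = -3.490798

-3.4908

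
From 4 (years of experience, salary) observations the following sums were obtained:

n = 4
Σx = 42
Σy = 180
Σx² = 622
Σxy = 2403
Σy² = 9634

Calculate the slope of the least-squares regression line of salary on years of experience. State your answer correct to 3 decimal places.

Sxx = Σx² − (Σx)²/n = 622 − 441 = 181
Sxy = Σxy − (Σx)(Σy)/n = 2403 − 1890 = 513
b = Sxy/Sxx = 513/181 = 2.834254

2.834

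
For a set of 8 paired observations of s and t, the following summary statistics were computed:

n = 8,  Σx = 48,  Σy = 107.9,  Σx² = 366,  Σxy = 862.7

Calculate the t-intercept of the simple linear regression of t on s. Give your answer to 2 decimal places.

-3.07

Sxx = Σx² − (Σx)²/n = 366 − 288 = 78
Sxy = Σxy − (Σx)(Σy)/n = 862.7 − 647.4 = 215.3
b = Sxy/Sxx = 215.3/78 = 2.760256
a = ȳ − b·x̄ = 13.4875 − 2.760256·6 = -3.074038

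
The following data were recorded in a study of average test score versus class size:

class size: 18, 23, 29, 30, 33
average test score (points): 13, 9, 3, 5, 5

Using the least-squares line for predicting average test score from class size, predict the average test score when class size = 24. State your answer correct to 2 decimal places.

n = 5, Σx = 133, Σy = 35, Σxy = 843, Σx² = 3683
Sxx = Σx² − (Σx)²/n = 3683 − 3537.8 = 145.2
Sxy = Σxy − (Σx)(Σy)/n = 843 − 931 = -88
b = Sxy/Sxx = -88/145.2 = -0.606061
a = ȳ − b·x̄ = 7 − (-0.606061)·26.6 = 23.121212
ŷ(24) = a + b·24 = 23.121212 + (-0.606061)·24 = 8.575758

8.58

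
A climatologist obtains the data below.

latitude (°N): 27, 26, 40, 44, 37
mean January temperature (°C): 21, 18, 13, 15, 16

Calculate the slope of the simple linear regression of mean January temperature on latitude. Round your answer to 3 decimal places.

-0.319

n = 5, Σx = 174, Σy = 83, Σxy = 2807, Σx² = 6310
Sxx = Σx² − (Σx)²/n = 6310 − 6055.2 = 254.8
Sxy = Σxy − (Σx)(Σy)/n = 2807 − 2888.4 = -81.4
b = Sxy/Sxx = -81.4/254.8 = -0.319466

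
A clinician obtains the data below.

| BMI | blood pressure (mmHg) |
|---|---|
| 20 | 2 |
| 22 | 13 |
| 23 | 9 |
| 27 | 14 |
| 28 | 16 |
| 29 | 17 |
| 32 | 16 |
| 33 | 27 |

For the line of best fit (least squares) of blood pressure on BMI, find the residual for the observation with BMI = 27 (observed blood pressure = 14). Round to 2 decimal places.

n = 8, Σx = 214, Σy = 114, Σxy = 3255, Σx² = 5880
Sxx = Σx² − (Σx)²/n = 5880 − 5724.5 = 155.5
Sxy = Σxy − (Σx)(Σy)/n = 3255 − 3049.5 = 205.5
b = Sxy/Sxx = 205.5/155.5 = 1.321543
a = ȳ − b·x̄ = 14.25 − 1.321543·26.75 = -21.101286
ŷ(27) = -21.101286 + 1.321543·27 = 14.580386
residual = y − ŷ = 14 − 14.580386 = -0.580386

-0.58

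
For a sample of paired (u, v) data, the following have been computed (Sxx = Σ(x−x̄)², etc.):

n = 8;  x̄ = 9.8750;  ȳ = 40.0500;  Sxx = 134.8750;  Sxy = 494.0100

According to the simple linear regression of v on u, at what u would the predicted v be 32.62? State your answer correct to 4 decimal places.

b = Sxy/Sxx = 494.01/134.875 = 3.662725
a = ȳ − b·x̄ = 40.05 − 3.662725·9.875 = 3.880593
Set a + b·x = 32.62: x = (32.62 − 3.880593) / 3.662725 = 7.846456

7.8465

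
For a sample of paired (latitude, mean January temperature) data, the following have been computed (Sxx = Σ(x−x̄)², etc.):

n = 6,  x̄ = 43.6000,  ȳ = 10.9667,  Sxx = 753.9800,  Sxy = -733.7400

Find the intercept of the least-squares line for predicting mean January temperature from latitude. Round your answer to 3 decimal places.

53.396

b = Sxy/Sxx = -733.74/753.98 = -0.973156
a = ȳ − b·x̄ = 10.9667 − (-0.973156)·43.6 = 53.396292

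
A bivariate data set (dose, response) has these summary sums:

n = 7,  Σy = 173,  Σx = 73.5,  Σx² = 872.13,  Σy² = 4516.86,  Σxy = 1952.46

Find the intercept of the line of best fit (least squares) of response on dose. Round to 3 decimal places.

Sxx = Σx² − (Σx)²/n = 872.13 − 771.75 = 100.38
Sxy = Σxy − (Σx)(Σy)/n = 1952.46 − 1816.5 = 135.96
b = Sxy/Sxx = 135.96/100.38 = 1.354453
a = ȳ − b·x̄ = 24.714286 − 1.354453·10.5 = 10.492528

10.493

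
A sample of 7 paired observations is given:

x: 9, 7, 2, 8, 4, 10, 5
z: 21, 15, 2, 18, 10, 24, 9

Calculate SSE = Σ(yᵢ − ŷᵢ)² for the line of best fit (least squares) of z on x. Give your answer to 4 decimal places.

7.9195

n = 7, Σx = 45, Σy = 99, Σxy = 767, Σx² = 339, Σy² = 1751
Sxx = Σx² − (Σx)²/n = 339 − 289.285714 = 49.714286
Sxy = Σxy − (Σx)(Σy)/n = 767 − 636.428571 = 130.571429
Syy = Σy² − (Σy)²/n = 1751 − 1400.142857 = 350.857143
b = Sxy/Sxx = 130.571429/49.714286 = 2.626437
SSE = Syy − b·Sxy = 350.857143 − 2.626437·130.571429 = 7.919540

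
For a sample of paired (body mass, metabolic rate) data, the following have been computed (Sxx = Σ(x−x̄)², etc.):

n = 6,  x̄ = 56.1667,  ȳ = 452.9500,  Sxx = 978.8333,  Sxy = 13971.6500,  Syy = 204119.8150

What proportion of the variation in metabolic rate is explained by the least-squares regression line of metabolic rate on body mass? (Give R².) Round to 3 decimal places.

0.977

R² = Sxy²/(Sxx·Syy) = (13971.65)²/(978.8333·204119.815) = 0.977016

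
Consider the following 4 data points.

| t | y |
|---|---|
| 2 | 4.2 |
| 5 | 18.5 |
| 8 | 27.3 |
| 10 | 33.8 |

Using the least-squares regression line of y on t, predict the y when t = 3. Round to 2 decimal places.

n = 4, Σx = 25, Σy = 83.8, Σxy = 657.3, Σx² = 193
Sxx = Σx² − (Σx)²/n = 193 − 156.25 = 36.75
Sxy = Σxy − (Σx)(Σy)/n = 657.3 − 523.75 = 133.55
b = Sxy/Sxx = 133.55/36.75 = 3.634014
a = ȳ − b·x̄ = 20.95 − 3.634014·6.25 = -1.762585
ŷ(3) = a + b·3 = -1.762585 + 3.634014·3 = 9.139456

9.14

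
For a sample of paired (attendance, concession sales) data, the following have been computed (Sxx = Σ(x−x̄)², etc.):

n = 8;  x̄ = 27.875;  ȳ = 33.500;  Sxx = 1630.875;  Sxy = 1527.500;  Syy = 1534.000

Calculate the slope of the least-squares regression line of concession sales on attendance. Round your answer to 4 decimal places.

0.9366

b = Sxy/Sxx = 1527.5/1630.875 = 0.936614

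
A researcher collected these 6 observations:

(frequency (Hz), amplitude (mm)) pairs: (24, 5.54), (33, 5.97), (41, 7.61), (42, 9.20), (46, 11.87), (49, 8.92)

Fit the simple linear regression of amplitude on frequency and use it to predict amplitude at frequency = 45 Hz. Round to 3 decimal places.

n = 6, Σx = 235, Σy = 49.11, Σxy = 2011.48, Σx² = 9627
Sxx = Σx² − (Σx)²/n = 9627 − 9204.166667 = 422.833333
Sxy = Σxy − (Σx)(Σy)/n = 2011.48 − 1923.475 = 88.005
b = Sxy/Sxx = 88.005/422.833333 = 0.208132
a = ȳ − b·x̄ = 8.185 − 0.208132·39.166667 = 0.033177
ŷ(45) = a + b·45 = 0.033177 + 0.208132·45 = 9.399101

9.399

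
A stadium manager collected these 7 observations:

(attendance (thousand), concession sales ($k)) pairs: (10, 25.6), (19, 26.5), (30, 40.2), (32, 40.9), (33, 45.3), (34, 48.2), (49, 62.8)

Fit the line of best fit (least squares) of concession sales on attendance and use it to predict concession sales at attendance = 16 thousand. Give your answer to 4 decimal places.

n = 7, Σx = 207, Σy = 289.5, Σxy = 9485.2, Σx² = 7031
Sxx = Σx² − (Σx)²/n = 7031 − 6121.285714 = 909.714286
Sxy = Σxy − (Σx)(Σy)/n = 9485.2 − 8560.928571 = 924.271429
b = Sxy/Sxx = 924.271429/909.714286 = 1.016002
a = ȳ − b·x̄ = 41.357143 − 1.016002·29.571429 = 11.312516
ŷ(16) = a + b·16 = 11.312516 + 1.016002·16 = 27.568546

27.5685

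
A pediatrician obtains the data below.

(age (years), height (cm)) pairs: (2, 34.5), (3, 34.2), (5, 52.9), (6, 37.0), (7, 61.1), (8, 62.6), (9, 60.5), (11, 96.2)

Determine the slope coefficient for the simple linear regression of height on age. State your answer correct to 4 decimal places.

6.1162

n = 8, Σx = 51, Σy = 439, Σxy = 3189.3, Σx² = 389
Sxx = Σx² − (Σx)²/n = 389 − 325.125 = 63.875
Sxy = Σxy − (Σx)(Σy)/n = 3189.3 − 2798.625 = 390.675
b = Sxy/Sxx = 390.675/63.875 = 6.116243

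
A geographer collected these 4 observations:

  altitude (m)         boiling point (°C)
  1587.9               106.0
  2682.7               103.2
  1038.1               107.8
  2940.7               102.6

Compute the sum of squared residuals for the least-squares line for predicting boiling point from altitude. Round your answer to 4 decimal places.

n = 4, Σx = 8249.4, Σy = 419.6, Σxy = 858795.04, Σx² = 19443673.8, Σy² = 44033.84
Sxx = Σx² − (Σx)²/n = 19443673.8 − 17013150.09 = 2430523.71
Sxy = Σxy − (Σx)(Σy)/n = 858795.04 − 865362.06 = -6567.02
Syy = Σy² − (Σy)²/n = 44033.84 − 44016.04 = 17.8
b = Sxy/Sxx = -6567.02/2430523.71 = -0.002702
SSE = Syy − b·Sxy = 17.8 − (-0.002702)·(-6567.02) = 0.056601

0.0566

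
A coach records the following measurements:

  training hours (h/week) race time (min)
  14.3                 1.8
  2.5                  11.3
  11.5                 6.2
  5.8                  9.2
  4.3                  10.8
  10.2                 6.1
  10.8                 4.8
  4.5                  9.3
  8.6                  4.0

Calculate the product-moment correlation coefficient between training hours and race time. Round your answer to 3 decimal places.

n = 9, Σx = 72.5, Σy = 63.5, Σxy = 415.4, Σx² = 710.01, Σy² = 533.39
Sxx = Σx² − (Σx)²/n = 710.01 − 584.027778 = 125.982222
Sxy = Σxy − (Σx)(Σy)/n = 415.4 − 511.527778 = -96.127778
Syy = Σy² − (Σy)²/n = 533.39 − 448.027778 = 85.362222
r = Sxy/√(Sxx·Syy) = -96.127778/√(10754.122449) = -96.127778/103.702085 = -0.926961

-0.927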